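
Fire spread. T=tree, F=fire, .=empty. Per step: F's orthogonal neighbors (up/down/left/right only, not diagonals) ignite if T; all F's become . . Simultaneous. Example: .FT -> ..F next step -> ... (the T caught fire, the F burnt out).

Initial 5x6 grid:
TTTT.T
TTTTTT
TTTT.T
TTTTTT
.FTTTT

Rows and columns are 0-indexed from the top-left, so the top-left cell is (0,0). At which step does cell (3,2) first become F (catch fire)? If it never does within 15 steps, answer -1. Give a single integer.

Step 1: cell (3,2)='T' (+2 fires, +1 burnt)
Step 2: cell (3,2)='F' (+4 fires, +2 burnt)
  -> target ignites at step 2
Step 3: cell (3,2)='.' (+5 fires, +4 burnt)
Step 4: cell (3,2)='.' (+6 fires, +5 burnt)
Step 5: cell (3,2)='.' (+4 fires, +6 burnt)
Step 6: cell (3,2)='.' (+3 fires, +4 burnt)
Step 7: cell (3,2)='.' (+1 fires, +3 burnt)
Step 8: cell (3,2)='.' (+1 fires, +1 burnt)
Step 9: cell (3,2)='.' (+0 fires, +1 burnt)
  fire out at step 9

2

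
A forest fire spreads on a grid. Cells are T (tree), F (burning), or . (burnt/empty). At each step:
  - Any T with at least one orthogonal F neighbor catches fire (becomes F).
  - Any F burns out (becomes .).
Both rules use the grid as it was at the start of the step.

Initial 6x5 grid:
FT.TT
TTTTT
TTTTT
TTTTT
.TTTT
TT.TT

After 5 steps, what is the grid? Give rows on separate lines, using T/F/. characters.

Step 1: 2 trees catch fire, 1 burn out
  .F.TT
  FTTTT
  TTTTT
  TTTTT
  .TTTT
  TT.TT
Step 2: 2 trees catch fire, 2 burn out
  ...TT
  .FTTT
  FTTTT
  TTTTT
  .TTTT
  TT.TT
Step 3: 3 trees catch fire, 2 burn out
  ...TT
  ..FTT
  .FTTT
  FTTTT
  .TTTT
  TT.TT
Step 4: 3 trees catch fire, 3 burn out
  ...TT
  ...FT
  ..FTT
  .FTTT
  .TTTT
  TT.TT
Step 5: 5 trees catch fire, 3 burn out
  ...FT
  ....F
  ...FT
  ..FTT
  .FTTT
  TT.TT

...FT
....F
...FT
..FTT
.FTTT
TT.TT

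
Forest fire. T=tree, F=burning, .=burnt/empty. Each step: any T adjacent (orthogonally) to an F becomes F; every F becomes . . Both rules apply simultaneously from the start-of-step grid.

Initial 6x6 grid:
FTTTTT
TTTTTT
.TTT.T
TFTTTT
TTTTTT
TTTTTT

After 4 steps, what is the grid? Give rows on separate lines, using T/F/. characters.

Step 1: 6 trees catch fire, 2 burn out
  .FTTTT
  FTTTTT
  .FTT.T
  F.FTTT
  TFTTTT
  TTTTTT
Step 2: 7 trees catch fire, 6 burn out
  ..FTTT
  .FTTTT
  ..FT.T
  ...FTT
  F.FTTT
  TFTTTT
Step 3: 7 trees catch fire, 7 burn out
  ...FTT
  ..FTTT
  ...F.T
  ....FT
  ...FTT
  F.FTTT
Step 4: 5 trees catch fire, 7 burn out
  ....FT
  ...FTT
  .....T
  .....F
  ....FT
  ...FTT

....FT
...FTT
.....T
.....F
....FT
...FTT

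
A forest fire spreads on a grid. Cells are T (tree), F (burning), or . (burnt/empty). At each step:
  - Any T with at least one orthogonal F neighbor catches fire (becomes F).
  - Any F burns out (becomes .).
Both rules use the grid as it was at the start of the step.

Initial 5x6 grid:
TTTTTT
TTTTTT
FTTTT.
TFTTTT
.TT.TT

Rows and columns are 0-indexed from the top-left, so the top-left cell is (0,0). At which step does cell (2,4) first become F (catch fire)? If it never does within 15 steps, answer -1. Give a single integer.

Step 1: cell (2,4)='T' (+5 fires, +2 burnt)
Step 2: cell (2,4)='T' (+5 fires, +5 burnt)
Step 3: cell (2,4)='T' (+4 fires, +5 burnt)
Step 4: cell (2,4)='F' (+5 fires, +4 burnt)
  -> target ignites at step 4
Step 5: cell (2,4)='.' (+3 fires, +5 burnt)
Step 6: cell (2,4)='.' (+2 fires, +3 burnt)
Step 7: cell (2,4)='.' (+1 fires, +2 burnt)
Step 8: cell (2,4)='.' (+0 fires, +1 burnt)
  fire out at step 8

4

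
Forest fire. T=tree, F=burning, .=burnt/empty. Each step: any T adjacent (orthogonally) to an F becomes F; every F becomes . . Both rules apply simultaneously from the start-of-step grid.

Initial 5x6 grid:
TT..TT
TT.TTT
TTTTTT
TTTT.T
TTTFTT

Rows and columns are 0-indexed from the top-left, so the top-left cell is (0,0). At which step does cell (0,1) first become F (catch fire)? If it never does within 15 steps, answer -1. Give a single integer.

Step 1: cell (0,1)='T' (+3 fires, +1 burnt)
Step 2: cell (0,1)='T' (+4 fires, +3 burnt)
Step 3: cell (0,1)='T' (+6 fires, +4 burnt)
Step 4: cell (0,1)='T' (+4 fires, +6 burnt)
Step 5: cell (0,1)='T' (+4 fires, +4 burnt)
Step 6: cell (0,1)='F' (+3 fires, +4 burnt)
  -> target ignites at step 6
Step 7: cell (0,1)='.' (+1 fires, +3 burnt)
Step 8: cell (0,1)='.' (+0 fires, +1 burnt)
  fire out at step 8

6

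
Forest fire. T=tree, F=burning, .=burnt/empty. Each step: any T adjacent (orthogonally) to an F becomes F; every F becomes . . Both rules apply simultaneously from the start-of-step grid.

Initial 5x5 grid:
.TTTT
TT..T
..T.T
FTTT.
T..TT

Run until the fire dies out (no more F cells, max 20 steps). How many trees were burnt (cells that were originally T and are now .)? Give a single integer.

Answer: 7

Derivation:
Step 1: +2 fires, +1 burnt (F count now 2)
Step 2: +1 fires, +2 burnt (F count now 1)
Step 3: +2 fires, +1 burnt (F count now 2)
Step 4: +1 fires, +2 burnt (F count now 1)
Step 5: +1 fires, +1 burnt (F count now 1)
Step 6: +0 fires, +1 burnt (F count now 0)
Fire out after step 6
Initially T: 15, now '.': 17
Total burnt (originally-T cells now '.'): 7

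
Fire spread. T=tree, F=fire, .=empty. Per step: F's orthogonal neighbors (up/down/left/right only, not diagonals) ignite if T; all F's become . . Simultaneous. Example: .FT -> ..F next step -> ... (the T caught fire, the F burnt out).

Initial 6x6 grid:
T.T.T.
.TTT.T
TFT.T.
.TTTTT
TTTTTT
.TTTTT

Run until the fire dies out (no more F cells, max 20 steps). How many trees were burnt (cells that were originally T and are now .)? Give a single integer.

Step 1: +4 fires, +1 burnt (F count now 4)
Step 2: +3 fires, +4 burnt (F count now 3)
Step 3: +6 fires, +3 burnt (F count now 6)
Step 4: +3 fires, +6 burnt (F count now 3)
Step 5: +4 fires, +3 burnt (F count now 4)
Step 6: +2 fires, +4 burnt (F count now 2)
Step 7: +1 fires, +2 burnt (F count now 1)
Step 8: +0 fires, +1 burnt (F count now 0)
Fire out after step 8
Initially T: 26, now '.': 33
Total burnt (originally-T cells now '.'): 23

Answer: 23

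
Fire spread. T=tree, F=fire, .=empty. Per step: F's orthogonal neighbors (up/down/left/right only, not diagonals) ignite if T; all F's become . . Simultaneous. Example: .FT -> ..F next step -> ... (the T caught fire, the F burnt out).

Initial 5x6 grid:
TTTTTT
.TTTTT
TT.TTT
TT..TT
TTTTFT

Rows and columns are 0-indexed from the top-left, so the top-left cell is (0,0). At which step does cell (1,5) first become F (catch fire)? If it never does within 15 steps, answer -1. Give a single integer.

Step 1: cell (1,5)='T' (+3 fires, +1 burnt)
Step 2: cell (1,5)='T' (+3 fires, +3 burnt)
Step 3: cell (1,5)='T' (+4 fires, +3 burnt)
Step 4: cell (1,5)='F' (+5 fires, +4 burnt)
  -> target ignites at step 4
Step 5: cell (1,5)='.' (+5 fires, +5 burnt)
Step 6: cell (1,5)='.' (+3 fires, +5 burnt)
Step 7: cell (1,5)='.' (+1 fires, +3 burnt)
Step 8: cell (1,5)='.' (+1 fires, +1 burnt)
Step 9: cell (1,5)='.' (+0 fires, +1 burnt)
  fire out at step 9

4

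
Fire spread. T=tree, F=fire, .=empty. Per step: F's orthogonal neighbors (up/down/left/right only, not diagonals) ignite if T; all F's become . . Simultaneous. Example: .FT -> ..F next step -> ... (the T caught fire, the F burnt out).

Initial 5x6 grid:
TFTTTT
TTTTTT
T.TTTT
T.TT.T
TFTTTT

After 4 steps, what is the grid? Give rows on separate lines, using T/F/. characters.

Step 1: 5 trees catch fire, 2 burn out
  F.FTTT
  TFTTTT
  T.TTTT
  T.TT.T
  F.FTTT
Step 2: 6 trees catch fire, 5 burn out
  ...FTT
  F.FTTT
  T.TTTT
  F.FT.T
  ...FTT
Step 3: 6 trees catch fire, 6 burn out
  ....FT
  ...FTT
  F.FTTT
  ...F.T
  ....FT
Step 4: 4 trees catch fire, 6 burn out
  .....F
  ....FT
  ...FTT
  .....T
  .....F

.....F
....FT
...FTT
.....T
.....F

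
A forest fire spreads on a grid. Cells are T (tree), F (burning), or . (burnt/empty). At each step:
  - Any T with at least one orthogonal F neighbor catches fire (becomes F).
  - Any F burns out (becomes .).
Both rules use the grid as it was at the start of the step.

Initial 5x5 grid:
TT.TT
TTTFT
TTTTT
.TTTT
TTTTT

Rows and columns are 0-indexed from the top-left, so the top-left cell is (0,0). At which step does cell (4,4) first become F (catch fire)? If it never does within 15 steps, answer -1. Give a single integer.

Step 1: cell (4,4)='T' (+4 fires, +1 burnt)
Step 2: cell (4,4)='T' (+5 fires, +4 burnt)
Step 3: cell (4,4)='T' (+6 fires, +5 burnt)
Step 4: cell (4,4)='F' (+5 fires, +6 burnt)
  -> target ignites at step 4
Step 5: cell (4,4)='.' (+1 fires, +5 burnt)
Step 6: cell (4,4)='.' (+1 fires, +1 burnt)
Step 7: cell (4,4)='.' (+0 fires, +1 burnt)
  fire out at step 7

4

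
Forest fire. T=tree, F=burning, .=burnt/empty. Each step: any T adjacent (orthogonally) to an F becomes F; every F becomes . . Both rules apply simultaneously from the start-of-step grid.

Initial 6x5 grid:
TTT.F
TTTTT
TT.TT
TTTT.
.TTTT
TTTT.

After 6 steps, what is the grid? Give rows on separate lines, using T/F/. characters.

Step 1: 1 trees catch fire, 1 burn out
  TTT..
  TTTTF
  TT.TT
  TTTT.
  .TTTT
  TTTT.
Step 2: 2 trees catch fire, 1 burn out
  TTT..
  TTTF.
  TT.TF
  TTTT.
  .TTTT
  TTTT.
Step 3: 2 trees catch fire, 2 burn out
  TTT..
  TTF..
  TT.F.
  TTTT.
  .TTTT
  TTTT.
Step 4: 3 trees catch fire, 2 burn out
  TTF..
  TF...
  TT...
  TTTF.
  .TTTT
  TTTT.
Step 5: 5 trees catch fire, 3 burn out
  TF...
  F....
  TF...
  TTF..
  .TTFT
  TTTT.
Step 6: 6 trees catch fire, 5 burn out
  F....
  .....
  F....
  TF...
  .TF.F
  TTTF.

F....
.....
F....
TF...
.TF.F
TTTF.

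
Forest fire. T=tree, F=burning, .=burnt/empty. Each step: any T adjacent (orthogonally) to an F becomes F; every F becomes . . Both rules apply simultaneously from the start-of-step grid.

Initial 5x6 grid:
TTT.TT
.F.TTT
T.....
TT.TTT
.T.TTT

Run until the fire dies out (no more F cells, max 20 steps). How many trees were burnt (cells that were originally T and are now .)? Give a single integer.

Answer: 3

Derivation:
Step 1: +1 fires, +1 burnt (F count now 1)
Step 2: +2 fires, +1 burnt (F count now 2)
Step 3: +0 fires, +2 burnt (F count now 0)
Fire out after step 3
Initially T: 18, now '.': 15
Total burnt (originally-T cells now '.'): 3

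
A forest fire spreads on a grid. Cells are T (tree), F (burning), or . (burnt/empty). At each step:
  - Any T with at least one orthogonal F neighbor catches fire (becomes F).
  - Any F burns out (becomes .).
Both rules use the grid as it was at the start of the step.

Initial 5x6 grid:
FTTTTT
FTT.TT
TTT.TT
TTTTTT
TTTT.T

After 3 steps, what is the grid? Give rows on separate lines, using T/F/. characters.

Step 1: 3 trees catch fire, 2 burn out
  .FTTTT
  .FT.TT
  FTT.TT
  TTTTTT
  TTTT.T
Step 2: 4 trees catch fire, 3 burn out
  ..FTTT
  ..F.TT
  .FT.TT
  FTTTTT
  TTTT.T
Step 3: 4 trees catch fire, 4 burn out
  ...FTT
  ....TT
  ..F.TT
  .FTTTT
  FTTT.T

...FTT
....TT
..F.TT
.FTTTT
FTTT.T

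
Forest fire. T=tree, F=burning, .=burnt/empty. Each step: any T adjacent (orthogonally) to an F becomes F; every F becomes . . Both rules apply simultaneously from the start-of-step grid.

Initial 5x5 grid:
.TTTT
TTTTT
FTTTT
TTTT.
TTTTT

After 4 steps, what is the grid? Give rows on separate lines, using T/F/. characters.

Step 1: 3 trees catch fire, 1 burn out
  .TTTT
  FTTTT
  .FTTT
  FTTT.
  TTTTT
Step 2: 4 trees catch fire, 3 burn out
  .TTTT
  .FTTT
  ..FTT
  .FTT.
  FTTTT
Step 3: 5 trees catch fire, 4 burn out
  .FTTT
  ..FTT
  ...FT
  ..FT.
  .FTTT
Step 4: 5 trees catch fire, 5 burn out
  ..FTT
  ...FT
  ....F
  ...F.
  ..FTT

..FTT
...FT
....F
...F.
..FTT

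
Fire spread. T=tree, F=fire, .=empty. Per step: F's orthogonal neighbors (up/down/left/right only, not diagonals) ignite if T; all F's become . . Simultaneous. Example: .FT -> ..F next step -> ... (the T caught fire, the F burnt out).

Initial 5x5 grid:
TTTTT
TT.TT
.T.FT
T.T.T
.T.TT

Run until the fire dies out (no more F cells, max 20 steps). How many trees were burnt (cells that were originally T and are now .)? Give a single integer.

Answer: 14

Derivation:
Step 1: +2 fires, +1 burnt (F count now 2)
Step 2: +3 fires, +2 burnt (F count now 3)
Step 3: +3 fires, +3 burnt (F count now 3)
Step 4: +2 fires, +3 burnt (F count now 2)
Step 5: +2 fires, +2 burnt (F count now 2)
Step 6: +2 fires, +2 burnt (F count now 2)
Step 7: +0 fires, +2 burnt (F count now 0)
Fire out after step 7
Initially T: 17, now '.': 22
Total burnt (originally-T cells now '.'): 14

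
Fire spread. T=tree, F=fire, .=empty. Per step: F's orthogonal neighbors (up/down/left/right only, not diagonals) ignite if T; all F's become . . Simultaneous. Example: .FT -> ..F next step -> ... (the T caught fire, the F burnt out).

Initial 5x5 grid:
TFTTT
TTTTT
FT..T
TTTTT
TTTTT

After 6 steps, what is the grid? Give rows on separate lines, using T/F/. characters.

Step 1: 6 trees catch fire, 2 burn out
  F.FTT
  FFTTT
  .F..T
  FTTTT
  TTTTT
Step 2: 4 trees catch fire, 6 burn out
  ...FT
  ..FTT
  ....T
  .FTTT
  FTTTT
Step 3: 4 trees catch fire, 4 burn out
  ....F
  ...FT
  ....T
  ..FTT
  .FTTT
Step 4: 3 trees catch fire, 4 burn out
  .....
  ....F
  ....T
  ...FT
  ..FTT
Step 5: 3 trees catch fire, 3 burn out
  .....
  .....
  ....F
  ....F
  ...FT
Step 6: 1 trees catch fire, 3 burn out
  .....
  .....
  .....
  .....
  ....F

.....
.....
.....
.....
....F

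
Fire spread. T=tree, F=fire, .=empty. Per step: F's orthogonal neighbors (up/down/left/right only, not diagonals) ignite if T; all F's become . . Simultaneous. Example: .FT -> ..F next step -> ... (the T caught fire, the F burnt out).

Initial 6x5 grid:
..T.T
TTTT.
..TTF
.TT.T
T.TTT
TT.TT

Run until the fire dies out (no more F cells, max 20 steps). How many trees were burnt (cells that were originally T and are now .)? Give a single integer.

Step 1: +2 fires, +1 burnt (F count now 2)
Step 2: +3 fires, +2 burnt (F count now 3)
Step 3: +4 fires, +3 burnt (F count now 4)
Step 4: +5 fires, +4 burnt (F count now 5)
Step 5: +1 fires, +5 burnt (F count now 1)
Step 6: +0 fires, +1 burnt (F count now 0)
Fire out after step 6
Initially T: 19, now '.': 26
Total burnt (originally-T cells now '.'): 15

Answer: 15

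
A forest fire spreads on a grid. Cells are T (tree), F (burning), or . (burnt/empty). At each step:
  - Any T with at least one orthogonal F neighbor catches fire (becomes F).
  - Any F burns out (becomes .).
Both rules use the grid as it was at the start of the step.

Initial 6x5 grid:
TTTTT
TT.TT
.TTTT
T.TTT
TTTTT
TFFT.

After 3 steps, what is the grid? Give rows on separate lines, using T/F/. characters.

Step 1: 4 trees catch fire, 2 burn out
  TTTTT
  TT.TT
  .TTTT
  T.TTT
  TFFTT
  F..F.
Step 2: 3 trees catch fire, 4 burn out
  TTTTT
  TT.TT
  .TTTT
  T.FTT
  F..FT
  .....
Step 3: 4 trees catch fire, 3 burn out
  TTTTT
  TT.TT
  .TFTT
  F..FT
  ....F
  .....

TTTTT
TT.TT
.TFTT
F..FT
....F
.....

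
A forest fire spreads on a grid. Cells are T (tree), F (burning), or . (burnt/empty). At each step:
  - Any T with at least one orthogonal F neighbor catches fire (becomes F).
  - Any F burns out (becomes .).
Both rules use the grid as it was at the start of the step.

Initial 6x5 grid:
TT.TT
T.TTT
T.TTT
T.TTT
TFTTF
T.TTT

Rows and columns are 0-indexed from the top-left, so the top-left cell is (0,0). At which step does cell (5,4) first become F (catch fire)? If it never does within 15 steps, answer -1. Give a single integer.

Step 1: cell (5,4)='F' (+5 fires, +2 burnt)
  -> target ignites at step 1
Step 2: cell (5,4)='.' (+7 fires, +5 burnt)
Step 3: cell (5,4)='.' (+4 fires, +7 burnt)
Step 4: cell (5,4)='.' (+4 fires, +4 burnt)
Step 5: cell (5,4)='.' (+2 fires, +4 burnt)
Step 6: cell (5,4)='.' (+1 fires, +2 burnt)
Step 7: cell (5,4)='.' (+0 fires, +1 burnt)
  fire out at step 7

1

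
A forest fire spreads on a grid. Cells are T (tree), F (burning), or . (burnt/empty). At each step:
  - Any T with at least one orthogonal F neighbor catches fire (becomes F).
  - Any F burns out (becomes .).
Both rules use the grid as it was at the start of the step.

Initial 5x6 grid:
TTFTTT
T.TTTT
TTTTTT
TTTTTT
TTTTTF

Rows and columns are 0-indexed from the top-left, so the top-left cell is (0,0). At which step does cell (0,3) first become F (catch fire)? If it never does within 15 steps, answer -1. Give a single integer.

Step 1: cell (0,3)='F' (+5 fires, +2 burnt)
  -> target ignites at step 1
Step 2: cell (0,3)='.' (+7 fires, +5 burnt)
Step 3: cell (0,3)='.' (+10 fires, +7 burnt)
Step 4: cell (0,3)='.' (+3 fires, +10 burnt)
Step 5: cell (0,3)='.' (+2 fires, +3 burnt)
Step 6: cell (0,3)='.' (+0 fires, +2 burnt)
  fire out at step 6

1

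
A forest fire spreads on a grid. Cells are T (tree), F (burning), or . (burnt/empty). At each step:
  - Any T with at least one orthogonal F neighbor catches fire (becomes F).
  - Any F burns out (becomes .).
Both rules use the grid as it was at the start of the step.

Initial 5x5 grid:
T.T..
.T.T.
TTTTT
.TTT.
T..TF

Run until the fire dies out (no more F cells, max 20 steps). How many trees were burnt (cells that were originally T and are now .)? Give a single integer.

Step 1: +1 fires, +1 burnt (F count now 1)
Step 2: +1 fires, +1 burnt (F count now 1)
Step 3: +2 fires, +1 burnt (F count now 2)
Step 4: +4 fires, +2 burnt (F count now 4)
Step 5: +1 fires, +4 burnt (F count now 1)
Step 6: +2 fires, +1 burnt (F count now 2)
Step 7: +0 fires, +2 burnt (F count now 0)
Fire out after step 7
Initially T: 14, now '.': 22
Total burnt (originally-T cells now '.'): 11

Answer: 11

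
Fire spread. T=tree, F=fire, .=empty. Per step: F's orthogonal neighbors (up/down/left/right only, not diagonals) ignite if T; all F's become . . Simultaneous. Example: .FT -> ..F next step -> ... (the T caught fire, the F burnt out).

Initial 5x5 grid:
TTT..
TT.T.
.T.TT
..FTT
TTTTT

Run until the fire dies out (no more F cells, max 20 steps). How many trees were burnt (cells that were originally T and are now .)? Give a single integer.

Answer: 10

Derivation:
Step 1: +2 fires, +1 burnt (F count now 2)
Step 2: +4 fires, +2 burnt (F count now 4)
Step 3: +4 fires, +4 burnt (F count now 4)
Step 4: +0 fires, +4 burnt (F count now 0)
Fire out after step 4
Initially T: 16, now '.': 19
Total burnt (originally-T cells now '.'): 10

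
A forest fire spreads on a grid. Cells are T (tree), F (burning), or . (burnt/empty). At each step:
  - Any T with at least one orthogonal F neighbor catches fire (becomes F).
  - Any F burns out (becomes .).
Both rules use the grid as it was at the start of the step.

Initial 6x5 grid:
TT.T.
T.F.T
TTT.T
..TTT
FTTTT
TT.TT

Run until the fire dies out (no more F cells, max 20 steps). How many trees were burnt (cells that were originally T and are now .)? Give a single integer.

Answer: 19

Derivation:
Step 1: +3 fires, +2 burnt (F count now 3)
Step 2: +4 fires, +3 burnt (F count now 4)
Step 3: +3 fires, +4 burnt (F count now 3)
Step 4: +4 fires, +3 burnt (F count now 4)
Step 5: +3 fires, +4 burnt (F count now 3)
Step 6: +2 fires, +3 burnt (F count now 2)
Step 7: +0 fires, +2 burnt (F count now 0)
Fire out after step 7
Initially T: 20, now '.': 29
Total burnt (originally-T cells now '.'): 19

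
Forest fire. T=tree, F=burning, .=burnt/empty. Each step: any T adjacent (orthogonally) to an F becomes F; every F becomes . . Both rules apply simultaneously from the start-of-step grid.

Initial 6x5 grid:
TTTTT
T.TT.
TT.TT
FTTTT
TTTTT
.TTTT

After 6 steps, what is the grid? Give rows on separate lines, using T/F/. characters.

Step 1: 3 trees catch fire, 1 burn out
  TTTTT
  T.TT.
  FT.TT
  .FTTT
  FTTTT
  .TTTT
Step 2: 4 trees catch fire, 3 burn out
  TTTTT
  F.TT.
  .F.TT
  ..FTT
  .FTTT
  .TTTT
Step 3: 4 trees catch fire, 4 burn out
  FTTTT
  ..TT.
  ...TT
  ...FT
  ..FTT
  .FTTT
Step 4: 5 trees catch fire, 4 burn out
  .FTTT
  ..TT.
  ...FT
  ....F
  ...FT
  ..FTT
Step 5: 5 trees catch fire, 5 burn out
  ..FTT
  ..TF.
  ....F
  .....
  ....F
  ...FT
Step 6: 3 trees catch fire, 5 burn out
  ...FT
  ..F..
  .....
  .....
  .....
  ....F

...FT
..F..
.....
.....
.....
....F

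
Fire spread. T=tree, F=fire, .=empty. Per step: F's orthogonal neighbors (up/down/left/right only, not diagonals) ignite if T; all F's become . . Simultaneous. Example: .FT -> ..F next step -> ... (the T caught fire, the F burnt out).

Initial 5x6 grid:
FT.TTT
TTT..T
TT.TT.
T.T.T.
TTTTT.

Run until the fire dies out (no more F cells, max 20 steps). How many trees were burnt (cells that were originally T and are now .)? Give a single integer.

Step 1: +2 fires, +1 burnt (F count now 2)
Step 2: +2 fires, +2 burnt (F count now 2)
Step 3: +3 fires, +2 burnt (F count now 3)
Step 4: +1 fires, +3 burnt (F count now 1)
Step 5: +1 fires, +1 burnt (F count now 1)
Step 6: +1 fires, +1 burnt (F count now 1)
Step 7: +2 fires, +1 burnt (F count now 2)
Step 8: +1 fires, +2 burnt (F count now 1)
Step 9: +1 fires, +1 burnt (F count now 1)
Step 10: +1 fires, +1 burnt (F count now 1)
Step 11: +1 fires, +1 burnt (F count now 1)
Step 12: +0 fires, +1 burnt (F count now 0)
Fire out after step 12
Initially T: 20, now '.': 26
Total burnt (originally-T cells now '.'): 16

Answer: 16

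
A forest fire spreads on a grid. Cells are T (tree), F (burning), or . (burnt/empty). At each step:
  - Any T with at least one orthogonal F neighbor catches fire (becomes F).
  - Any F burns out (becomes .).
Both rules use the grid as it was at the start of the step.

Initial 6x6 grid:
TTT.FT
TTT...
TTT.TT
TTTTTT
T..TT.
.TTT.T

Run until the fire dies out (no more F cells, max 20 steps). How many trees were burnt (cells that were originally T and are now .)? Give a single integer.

Answer: 1

Derivation:
Step 1: +1 fires, +1 burnt (F count now 1)
Step 2: +0 fires, +1 burnt (F count now 0)
Fire out after step 2
Initially T: 25, now '.': 12
Total burnt (originally-T cells now '.'): 1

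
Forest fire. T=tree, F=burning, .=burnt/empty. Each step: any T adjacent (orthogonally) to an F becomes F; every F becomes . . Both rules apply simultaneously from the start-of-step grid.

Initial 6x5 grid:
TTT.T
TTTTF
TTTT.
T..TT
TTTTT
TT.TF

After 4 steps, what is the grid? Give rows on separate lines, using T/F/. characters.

Step 1: 4 trees catch fire, 2 burn out
  TTT.F
  TTTF.
  TTTT.
  T..TT
  TTTTF
  TT.F.
Step 2: 4 trees catch fire, 4 burn out
  TTT..
  TTF..
  TTTF.
  T..TF
  TTTF.
  TT...
Step 3: 5 trees catch fire, 4 burn out
  TTF..
  TF...
  TTF..
  T..F.
  TTF..
  TT...
Step 4: 4 trees catch fire, 5 burn out
  TF...
  F....
  TF...
  T....
  TF...
  TT...

TF...
F....
TF...
T....
TF...
TT...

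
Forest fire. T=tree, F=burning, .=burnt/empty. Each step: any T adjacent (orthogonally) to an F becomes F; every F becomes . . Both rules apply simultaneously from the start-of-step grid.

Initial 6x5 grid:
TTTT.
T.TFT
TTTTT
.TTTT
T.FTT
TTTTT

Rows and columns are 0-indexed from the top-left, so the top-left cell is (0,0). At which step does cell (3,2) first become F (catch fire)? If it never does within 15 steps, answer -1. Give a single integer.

Step 1: cell (3,2)='F' (+7 fires, +2 burnt)
  -> target ignites at step 1
Step 2: cell (3,2)='.' (+8 fires, +7 burnt)
Step 3: cell (3,2)='.' (+5 fires, +8 burnt)
Step 4: cell (3,2)='.' (+3 fires, +5 burnt)
Step 5: cell (3,2)='.' (+1 fires, +3 burnt)
Step 6: cell (3,2)='.' (+0 fires, +1 burnt)
  fire out at step 6

1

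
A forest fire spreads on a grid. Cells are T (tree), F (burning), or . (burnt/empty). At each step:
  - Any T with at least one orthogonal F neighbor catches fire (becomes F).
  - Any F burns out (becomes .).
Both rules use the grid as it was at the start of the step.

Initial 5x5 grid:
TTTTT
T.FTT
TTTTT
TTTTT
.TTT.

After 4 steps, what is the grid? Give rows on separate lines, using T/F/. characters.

Step 1: 3 trees catch fire, 1 burn out
  TTFTT
  T..FT
  TTFTT
  TTTTT
  .TTT.
Step 2: 6 trees catch fire, 3 burn out
  TF.FT
  T...F
  TF.FT
  TTFTT
  .TTT.
Step 3: 7 trees catch fire, 6 burn out
  F...F
  T....
  F...F
  TF.FT
  .TFT.
Step 4: 5 trees catch fire, 7 burn out
  .....
  F....
  .....
  F...F
  .F.F.

.....
F....
.....
F...F
.F.F.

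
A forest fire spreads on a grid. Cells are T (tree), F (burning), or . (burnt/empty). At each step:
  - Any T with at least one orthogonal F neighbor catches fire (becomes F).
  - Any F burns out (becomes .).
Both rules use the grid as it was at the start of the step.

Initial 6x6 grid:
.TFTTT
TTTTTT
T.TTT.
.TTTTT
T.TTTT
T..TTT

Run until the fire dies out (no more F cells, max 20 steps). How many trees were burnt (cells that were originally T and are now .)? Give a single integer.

Step 1: +3 fires, +1 burnt (F count now 3)
Step 2: +4 fires, +3 burnt (F count now 4)
Step 3: +5 fires, +4 burnt (F count now 5)
Step 4: +6 fires, +5 burnt (F count now 6)
Step 5: +2 fires, +6 burnt (F count now 2)
Step 6: +3 fires, +2 burnt (F count now 3)
Step 7: +2 fires, +3 burnt (F count now 2)
Step 8: +1 fires, +2 burnt (F count now 1)
Step 9: +0 fires, +1 burnt (F count now 0)
Fire out after step 9
Initially T: 28, now '.': 34
Total burnt (originally-T cells now '.'): 26

Answer: 26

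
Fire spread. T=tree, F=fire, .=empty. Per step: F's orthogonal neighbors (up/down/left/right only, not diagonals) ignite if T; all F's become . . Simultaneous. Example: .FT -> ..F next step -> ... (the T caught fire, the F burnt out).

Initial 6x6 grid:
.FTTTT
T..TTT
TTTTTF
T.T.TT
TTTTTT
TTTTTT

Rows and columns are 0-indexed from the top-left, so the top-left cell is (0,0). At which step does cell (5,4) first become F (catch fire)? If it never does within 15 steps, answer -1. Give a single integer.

Step 1: cell (5,4)='T' (+4 fires, +2 burnt)
Step 2: cell (5,4)='T' (+6 fires, +4 burnt)
Step 3: cell (5,4)='T' (+5 fires, +6 burnt)
Step 4: cell (5,4)='F' (+4 fires, +5 burnt)
  -> target ignites at step 4
Step 5: cell (5,4)='.' (+3 fires, +4 burnt)
Step 6: cell (5,4)='.' (+4 fires, +3 burnt)
Step 7: cell (5,4)='.' (+2 fires, +4 burnt)
Step 8: cell (5,4)='.' (+1 fires, +2 burnt)
Step 9: cell (5,4)='.' (+0 fires, +1 burnt)
  fire out at step 9

4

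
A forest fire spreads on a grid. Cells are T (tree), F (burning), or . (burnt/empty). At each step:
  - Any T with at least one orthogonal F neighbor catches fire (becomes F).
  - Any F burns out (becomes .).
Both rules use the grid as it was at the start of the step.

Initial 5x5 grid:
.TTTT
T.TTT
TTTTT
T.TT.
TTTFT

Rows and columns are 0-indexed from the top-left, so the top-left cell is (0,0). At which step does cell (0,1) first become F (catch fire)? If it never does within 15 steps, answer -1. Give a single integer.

Step 1: cell (0,1)='T' (+3 fires, +1 burnt)
Step 2: cell (0,1)='T' (+3 fires, +3 burnt)
Step 3: cell (0,1)='T' (+4 fires, +3 burnt)
Step 4: cell (0,1)='T' (+5 fires, +4 burnt)
Step 5: cell (0,1)='T' (+3 fires, +5 burnt)
Step 6: cell (0,1)='F' (+2 fires, +3 burnt)
  -> target ignites at step 6
Step 7: cell (0,1)='.' (+0 fires, +2 burnt)
  fire out at step 7

6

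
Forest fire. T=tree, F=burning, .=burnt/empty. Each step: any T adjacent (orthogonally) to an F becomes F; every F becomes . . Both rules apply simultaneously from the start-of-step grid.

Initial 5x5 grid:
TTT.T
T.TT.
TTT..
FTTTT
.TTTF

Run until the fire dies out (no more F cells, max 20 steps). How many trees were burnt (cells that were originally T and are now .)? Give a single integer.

Answer: 16

Derivation:
Step 1: +4 fires, +2 burnt (F count now 4)
Step 2: +6 fires, +4 burnt (F count now 6)
Step 3: +2 fires, +6 burnt (F count now 2)
Step 4: +2 fires, +2 burnt (F count now 2)
Step 5: +2 fires, +2 burnt (F count now 2)
Step 6: +0 fires, +2 burnt (F count now 0)
Fire out after step 6
Initially T: 17, now '.': 24
Total burnt (originally-T cells now '.'): 16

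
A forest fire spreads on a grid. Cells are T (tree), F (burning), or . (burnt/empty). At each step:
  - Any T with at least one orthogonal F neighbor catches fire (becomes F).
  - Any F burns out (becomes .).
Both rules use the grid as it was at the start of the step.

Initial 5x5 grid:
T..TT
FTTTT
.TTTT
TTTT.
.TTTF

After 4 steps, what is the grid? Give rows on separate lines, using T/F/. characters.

Step 1: 3 trees catch fire, 2 burn out
  F..TT
  .FTTT
  .TTTT
  TTTT.
  .TTF.
Step 2: 4 trees catch fire, 3 burn out
  ...TT
  ..FTT
  .FTTT
  TTTF.
  .TF..
Step 3: 6 trees catch fire, 4 burn out
  ...TT
  ...FT
  ..FFT
  TFF..
  .F...
Step 4: 4 trees catch fire, 6 burn out
  ...FT
  ....F
  ....F
  F....
  .....

...FT
....F
....F
F....
.....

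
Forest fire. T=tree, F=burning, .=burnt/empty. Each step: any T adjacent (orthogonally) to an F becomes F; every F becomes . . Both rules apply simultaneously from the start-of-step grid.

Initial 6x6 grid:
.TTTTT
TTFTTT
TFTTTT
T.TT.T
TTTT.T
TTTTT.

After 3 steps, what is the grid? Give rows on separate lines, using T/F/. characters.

Step 1: 5 trees catch fire, 2 burn out
  .TFTTT
  TF.FTT
  F.FTTT
  T.TT.T
  TTTT.T
  TTTTT.
Step 2: 7 trees catch fire, 5 burn out
  .F.FTT
  F...FT
  ...FTT
  F.FT.T
  TTTT.T
  TTTTT.
Step 3: 6 trees catch fire, 7 burn out
  ....FT
  .....F
  ....FT
  ...F.T
  FTFT.T
  TTTTT.

....FT
.....F
....FT
...F.T
FTFT.T
TTTTT.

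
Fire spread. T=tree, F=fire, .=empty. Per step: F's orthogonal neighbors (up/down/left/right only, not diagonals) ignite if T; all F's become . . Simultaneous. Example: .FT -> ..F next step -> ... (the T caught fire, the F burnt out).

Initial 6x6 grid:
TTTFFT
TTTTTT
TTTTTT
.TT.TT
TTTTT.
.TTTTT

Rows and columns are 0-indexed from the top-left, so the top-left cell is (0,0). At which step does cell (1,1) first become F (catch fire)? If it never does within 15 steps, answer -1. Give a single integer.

Step 1: cell (1,1)='T' (+4 fires, +2 burnt)
Step 2: cell (1,1)='T' (+5 fires, +4 burnt)
Step 3: cell (1,1)='F' (+5 fires, +5 burnt)
  -> target ignites at step 3
Step 4: cell (1,1)='.' (+5 fires, +5 burnt)
Step 5: cell (1,1)='.' (+5 fires, +5 burnt)
Step 6: cell (1,1)='.' (+4 fires, +5 burnt)
Step 7: cell (1,1)='.' (+2 fires, +4 burnt)
Step 8: cell (1,1)='.' (+0 fires, +2 burnt)
  fire out at step 8

3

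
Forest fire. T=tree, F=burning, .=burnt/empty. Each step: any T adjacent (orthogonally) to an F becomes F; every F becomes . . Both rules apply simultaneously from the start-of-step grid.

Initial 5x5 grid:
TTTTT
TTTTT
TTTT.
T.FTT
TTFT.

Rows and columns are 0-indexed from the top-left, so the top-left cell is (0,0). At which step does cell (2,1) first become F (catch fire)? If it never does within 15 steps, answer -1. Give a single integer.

Step 1: cell (2,1)='T' (+4 fires, +2 burnt)
Step 2: cell (2,1)='F' (+5 fires, +4 burnt)
  -> target ignites at step 2
Step 3: cell (2,1)='.' (+5 fires, +5 burnt)
Step 4: cell (2,1)='.' (+4 fires, +5 burnt)
Step 5: cell (2,1)='.' (+2 fires, +4 burnt)
Step 6: cell (2,1)='.' (+0 fires, +2 burnt)
  fire out at step 6

2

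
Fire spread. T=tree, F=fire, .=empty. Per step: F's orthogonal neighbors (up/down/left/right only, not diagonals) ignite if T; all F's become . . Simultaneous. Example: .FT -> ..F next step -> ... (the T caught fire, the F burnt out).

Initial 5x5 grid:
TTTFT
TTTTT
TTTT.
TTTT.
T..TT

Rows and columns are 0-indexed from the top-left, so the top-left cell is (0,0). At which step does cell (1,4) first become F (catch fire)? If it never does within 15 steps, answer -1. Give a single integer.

Step 1: cell (1,4)='T' (+3 fires, +1 burnt)
Step 2: cell (1,4)='F' (+4 fires, +3 burnt)
  -> target ignites at step 2
Step 3: cell (1,4)='.' (+4 fires, +4 burnt)
Step 4: cell (1,4)='.' (+4 fires, +4 burnt)
Step 5: cell (1,4)='.' (+3 fires, +4 burnt)
Step 6: cell (1,4)='.' (+1 fires, +3 burnt)
Step 7: cell (1,4)='.' (+1 fires, +1 burnt)
Step 8: cell (1,4)='.' (+0 fires, +1 burnt)
  fire out at step 8

2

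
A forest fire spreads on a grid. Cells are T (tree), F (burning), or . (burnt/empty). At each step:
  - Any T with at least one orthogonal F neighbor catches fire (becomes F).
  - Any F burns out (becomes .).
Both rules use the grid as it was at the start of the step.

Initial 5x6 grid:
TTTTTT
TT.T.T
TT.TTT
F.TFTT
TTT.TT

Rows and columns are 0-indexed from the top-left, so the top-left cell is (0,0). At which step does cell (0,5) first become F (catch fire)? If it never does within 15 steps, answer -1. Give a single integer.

Step 1: cell (0,5)='T' (+5 fires, +2 burnt)
Step 2: cell (0,5)='T' (+8 fires, +5 burnt)
Step 3: cell (0,5)='T' (+5 fires, +8 burnt)
Step 4: cell (0,5)='T' (+4 fires, +5 burnt)
Step 5: cell (0,5)='F' (+1 fires, +4 burnt)
  -> target ignites at step 5
Step 6: cell (0,5)='.' (+0 fires, +1 burnt)
  fire out at step 6

5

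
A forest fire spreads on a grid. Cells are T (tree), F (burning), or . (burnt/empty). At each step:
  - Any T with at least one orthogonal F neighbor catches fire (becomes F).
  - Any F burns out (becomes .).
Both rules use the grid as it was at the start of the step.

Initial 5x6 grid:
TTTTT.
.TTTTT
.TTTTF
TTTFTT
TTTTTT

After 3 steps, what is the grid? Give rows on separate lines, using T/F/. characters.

Step 1: 7 trees catch fire, 2 burn out
  TTTTT.
  .TTTTF
  .TTFF.
  TTF.FF
  TTTFTT
Step 2: 7 trees catch fire, 7 burn out
  TTTTT.
  .TTFF.
  .TF...
  TF....
  TTF.FF
Step 3: 6 trees catch fire, 7 burn out
  TTTFF.
  .TF...
  .F....
  F.....
  TF....

TTTFF.
.TF...
.F....
F.....
TF....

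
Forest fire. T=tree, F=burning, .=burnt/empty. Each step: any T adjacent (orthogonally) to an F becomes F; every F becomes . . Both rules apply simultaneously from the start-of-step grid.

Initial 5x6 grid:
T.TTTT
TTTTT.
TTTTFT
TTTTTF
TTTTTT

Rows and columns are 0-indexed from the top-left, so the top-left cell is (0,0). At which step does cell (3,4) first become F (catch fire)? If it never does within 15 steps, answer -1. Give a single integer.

Step 1: cell (3,4)='F' (+5 fires, +2 burnt)
  -> target ignites at step 1
Step 2: cell (3,4)='.' (+5 fires, +5 burnt)
Step 3: cell (3,4)='.' (+6 fires, +5 burnt)
Step 4: cell (3,4)='.' (+5 fires, +6 burnt)
Step 5: cell (3,4)='.' (+3 fires, +5 burnt)
Step 6: cell (3,4)='.' (+2 fires, +3 burnt)
Step 7: cell (3,4)='.' (+0 fires, +2 burnt)
  fire out at step 7

1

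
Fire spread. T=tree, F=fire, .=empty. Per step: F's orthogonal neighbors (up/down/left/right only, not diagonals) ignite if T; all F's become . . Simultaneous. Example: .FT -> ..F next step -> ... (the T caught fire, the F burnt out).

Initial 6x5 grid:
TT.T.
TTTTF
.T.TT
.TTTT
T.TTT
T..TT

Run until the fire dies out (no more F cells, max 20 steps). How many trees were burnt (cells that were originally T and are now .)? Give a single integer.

Answer: 19

Derivation:
Step 1: +2 fires, +1 burnt (F count now 2)
Step 2: +4 fires, +2 burnt (F count now 4)
Step 3: +3 fires, +4 burnt (F count now 3)
Step 4: +6 fires, +3 burnt (F count now 6)
Step 5: +4 fires, +6 burnt (F count now 4)
Step 6: +0 fires, +4 burnt (F count now 0)
Fire out after step 6
Initially T: 21, now '.': 28
Total burnt (originally-T cells now '.'): 19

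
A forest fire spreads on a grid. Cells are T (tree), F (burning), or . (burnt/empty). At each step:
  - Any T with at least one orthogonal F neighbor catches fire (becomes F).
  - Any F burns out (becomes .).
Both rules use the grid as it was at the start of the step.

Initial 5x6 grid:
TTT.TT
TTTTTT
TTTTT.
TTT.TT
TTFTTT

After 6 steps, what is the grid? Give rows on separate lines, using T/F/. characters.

Step 1: 3 trees catch fire, 1 burn out
  TTT.TT
  TTTTTT
  TTTTT.
  TTF.TT
  TF.FTT
Step 2: 4 trees catch fire, 3 burn out
  TTT.TT
  TTTTTT
  TTFTT.
  TF..TT
  F...FT
Step 3: 6 trees catch fire, 4 burn out
  TTT.TT
  TTFTTT
  TF.FT.
  F...FT
  .....F
Step 4: 6 trees catch fire, 6 burn out
  TTF.TT
  TF.FTT
  F...F.
  .....F
  ......
Step 5: 3 trees catch fire, 6 burn out
  TF..TT
  F...FT
  ......
  ......
  ......
Step 6: 3 trees catch fire, 3 burn out
  F...FT
  .....F
  ......
  ......
  ......

F...FT
.....F
......
......
......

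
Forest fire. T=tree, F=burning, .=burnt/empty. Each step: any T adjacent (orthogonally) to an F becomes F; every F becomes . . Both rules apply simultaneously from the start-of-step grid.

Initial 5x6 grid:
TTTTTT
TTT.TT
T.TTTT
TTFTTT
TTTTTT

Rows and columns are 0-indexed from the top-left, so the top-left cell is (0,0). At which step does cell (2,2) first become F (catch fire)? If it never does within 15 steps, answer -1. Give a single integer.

Step 1: cell (2,2)='F' (+4 fires, +1 burnt)
  -> target ignites at step 1
Step 2: cell (2,2)='.' (+6 fires, +4 burnt)
Step 3: cell (2,2)='.' (+7 fires, +6 burnt)
Step 4: cell (2,2)='.' (+6 fires, +7 burnt)
Step 5: cell (2,2)='.' (+3 fires, +6 burnt)
Step 6: cell (2,2)='.' (+1 fires, +3 burnt)
Step 7: cell (2,2)='.' (+0 fires, +1 burnt)
  fire out at step 7

1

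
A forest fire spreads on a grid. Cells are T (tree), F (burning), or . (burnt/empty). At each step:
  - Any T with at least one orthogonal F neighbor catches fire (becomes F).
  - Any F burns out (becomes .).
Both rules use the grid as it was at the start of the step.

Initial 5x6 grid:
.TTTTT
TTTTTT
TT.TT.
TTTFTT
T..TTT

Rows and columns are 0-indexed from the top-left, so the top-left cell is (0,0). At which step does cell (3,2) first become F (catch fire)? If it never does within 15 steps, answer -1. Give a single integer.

Step 1: cell (3,2)='F' (+4 fires, +1 burnt)
  -> target ignites at step 1
Step 2: cell (3,2)='.' (+5 fires, +4 burnt)
Step 3: cell (3,2)='.' (+6 fires, +5 burnt)
Step 4: cell (3,2)='.' (+6 fires, +6 burnt)
Step 5: cell (3,2)='.' (+3 fires, +6 burnt)
Step 6: cell (3,2)='.' (+0 fires, +3 burnt)
  fire out at step 6

1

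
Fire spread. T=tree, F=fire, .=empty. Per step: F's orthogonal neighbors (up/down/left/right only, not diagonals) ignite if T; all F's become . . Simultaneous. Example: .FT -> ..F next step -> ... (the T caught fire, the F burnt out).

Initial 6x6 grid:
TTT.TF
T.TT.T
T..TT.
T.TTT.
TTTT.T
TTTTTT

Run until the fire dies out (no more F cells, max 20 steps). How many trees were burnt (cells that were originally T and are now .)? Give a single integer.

Step 1: +2 fires, +1 burnt (F count now 2)
Step 2: +0 fires, +2 burnt (F count now 0)
Fire out after step 2
Initially T: 26, now '.': 12
Total burnt (originally-T cells now '.'): 2

Answer: 2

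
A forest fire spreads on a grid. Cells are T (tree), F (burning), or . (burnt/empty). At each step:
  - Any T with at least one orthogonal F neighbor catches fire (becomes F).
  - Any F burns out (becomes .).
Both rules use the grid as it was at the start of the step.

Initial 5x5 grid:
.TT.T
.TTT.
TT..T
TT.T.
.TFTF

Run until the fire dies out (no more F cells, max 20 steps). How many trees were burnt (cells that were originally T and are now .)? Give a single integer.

Answer: 12

Derivation:
Step 1: +2 fires, +2 burnt (F count now 2)
Step 2: +2 fires, +2 burnt (F count now 2)
Step 3: +2 fires, +2 burnt (F count now 2)
Step 4: +2 fires, +2 burnt (F count now 2)
Step 5: +2 fires, +2 burnt (F count now 2)
Step 6: +2 fires, +2 burnt (F count now 2)
Step 7: +0 fires, +2 burnt (F count now 0)
Fire out after step 7
Initially T: 14, now '.': 23
Total burnt (originally-T cells now '.'): 12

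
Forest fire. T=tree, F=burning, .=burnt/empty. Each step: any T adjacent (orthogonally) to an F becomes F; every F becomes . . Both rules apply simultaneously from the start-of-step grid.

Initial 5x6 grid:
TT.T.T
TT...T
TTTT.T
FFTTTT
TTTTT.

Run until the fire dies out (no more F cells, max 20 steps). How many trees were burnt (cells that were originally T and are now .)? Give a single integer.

Step 1: +5 fires, +2 burnt (F count now 5)
Step 2: +5 fires, +5 burnt (F count now 5)
Step 3: +5 fires, +5 burnt (F count now 5)
Step 4: +2 fires, +5 burnt (F count now 2)
Step 5: +1 fires, +2 burnt (F count now 1)
Step 6: +1 fires, +1 burnt (F count now 1)
Step 7: +1 fires, +1 burnt (F count now 1)
Step 8: +0 fires, +1 burnt (F count now 0)
Fire out after step 8
Initially T: 21, now '.': 29
Total burnt (originally-T cells now '.'): 20

Answer: 20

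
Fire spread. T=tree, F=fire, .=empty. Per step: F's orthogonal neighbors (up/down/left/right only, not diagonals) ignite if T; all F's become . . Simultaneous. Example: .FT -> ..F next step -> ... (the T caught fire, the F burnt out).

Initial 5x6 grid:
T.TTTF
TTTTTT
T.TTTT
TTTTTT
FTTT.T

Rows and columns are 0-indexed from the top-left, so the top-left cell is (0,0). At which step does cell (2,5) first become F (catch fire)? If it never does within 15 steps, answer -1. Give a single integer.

Step 1: cell (2,5)='T' (+4 fires, +2 burnt)
Step 2: cell (2,5)='F' (+6 fires, +4 burnt)
  -> target ignites at step 2
Step 3: cell (2,5)='.' (+7 fires, +6 burnt)
Step 4: cell (2,5)='.' (+8 fires, +7 burnt)
Step 5: cell (2,5)='.' (+0 fires, +8 burnt)
  fire out at step 5

2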